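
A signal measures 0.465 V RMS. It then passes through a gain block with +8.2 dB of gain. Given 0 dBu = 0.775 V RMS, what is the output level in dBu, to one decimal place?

Input level: 20·log₁₀(0.465/0.775) = -4.44 dBu.
Output: -4.44 + 8.2 = +3.8 dBu.

+3.8 dBu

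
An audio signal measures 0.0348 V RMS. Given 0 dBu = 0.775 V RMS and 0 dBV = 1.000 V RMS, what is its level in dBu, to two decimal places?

dBu = 20·log₁₀(V / 0.775 V).
20·log₁₀(0.0348/0.775) = -26.95 dBu.

-26.95 dBu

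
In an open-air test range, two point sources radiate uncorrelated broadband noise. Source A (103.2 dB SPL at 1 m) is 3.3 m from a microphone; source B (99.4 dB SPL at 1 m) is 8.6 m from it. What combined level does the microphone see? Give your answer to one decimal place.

93.1 dB SPL

At the listener: L_A = 103.2 − 20·log₁₀(3.3) = 92.83 dB; L_B = 99.4 − 20·log₁₀(8.6) = 80.71 dB.
Combined: 10·log₁₀(10^(92.83/10)+10^(80.71/10)) = 93.1 dB SPL.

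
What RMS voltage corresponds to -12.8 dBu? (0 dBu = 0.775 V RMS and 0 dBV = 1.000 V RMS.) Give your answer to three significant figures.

V = 0.775 V × 10^(-12.8/20).
= 0.775 × 0.2291 = 0.178 V.

0.178 V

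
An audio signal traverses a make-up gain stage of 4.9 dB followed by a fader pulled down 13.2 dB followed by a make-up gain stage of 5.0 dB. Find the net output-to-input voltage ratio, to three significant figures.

0.684

Net gain = 4.9 + (−13.2) + 5.0 = -3.3 dB.
Voltage ratio = 10^(-3.3/20) = 0.684.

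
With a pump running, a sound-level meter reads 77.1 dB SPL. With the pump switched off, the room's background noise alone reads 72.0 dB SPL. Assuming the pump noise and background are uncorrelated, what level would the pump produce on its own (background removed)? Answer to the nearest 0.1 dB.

75.5 dB SPL

Remove the background by subtracting linear intensities:
L_src = 10·log₁₀(10^(77.1/10) − 10^(72.0/10)) = 10·log₁₀(35440000) = 75.5 dB SPL.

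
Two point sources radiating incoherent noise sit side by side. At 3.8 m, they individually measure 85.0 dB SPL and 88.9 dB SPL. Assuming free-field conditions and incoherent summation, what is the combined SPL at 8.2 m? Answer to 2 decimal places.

83.70 dB SPL

Combined at 3.8 m: 10·log₁₀(10^(85.0/10)+10^(88.9/10)) = 90.384 dB SPL.
Then apply −20·log₁₀(8.2/3.8) = -6.681 dB → 83.70 dB SPL.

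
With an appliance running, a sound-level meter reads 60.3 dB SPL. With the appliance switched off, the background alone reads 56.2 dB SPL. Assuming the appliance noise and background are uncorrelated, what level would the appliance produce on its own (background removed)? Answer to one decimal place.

58.2 dB SPL

Remove the background by subtracting linear intensities:
L_src = 10·log₁₀(10^(60.3/10) − 10^(56.2/10)) = 10·log₁₀(654600) = 58.2 dB SPL.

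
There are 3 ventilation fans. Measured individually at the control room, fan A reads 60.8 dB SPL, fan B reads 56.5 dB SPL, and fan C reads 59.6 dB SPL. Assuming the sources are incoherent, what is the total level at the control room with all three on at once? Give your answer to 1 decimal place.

Add the sources as powers (linear), then convert back to dB:
L_total = 10·log₁₀(10^(60.8/10) + 10^(56.5/10) + 10^(59.6/10)) = 10·log₁₀(2561000) = 64.1 dB SPL.

64.1 dB SPL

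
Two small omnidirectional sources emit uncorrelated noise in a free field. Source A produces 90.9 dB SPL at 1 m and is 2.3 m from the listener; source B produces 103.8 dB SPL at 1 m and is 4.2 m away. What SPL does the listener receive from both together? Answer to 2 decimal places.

92.02 dB SPL

At the listener: L_A = 90.9 − 20·log₁₀(2.3) = 83.665 dB; L_B = 103.8 − 20·log₁₀(4.2) = 91.335 dB.
Combined: 10·log₁₀(10^(83.665/10)+10^(91.335/10)) = 92.02 dB SPL.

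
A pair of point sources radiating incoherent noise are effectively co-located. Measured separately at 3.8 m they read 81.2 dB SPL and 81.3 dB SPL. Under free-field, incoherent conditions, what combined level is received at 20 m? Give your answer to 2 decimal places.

Combined at 3.8 m: 10·log₁₀(10^(81.2/10)+10^(81.3/10)) = 84.261 dB SPL.
Then apply −20·log₁₀(20/3.8) = -14.425 dB → 69.84 dB SPL.

69.84 dB SPL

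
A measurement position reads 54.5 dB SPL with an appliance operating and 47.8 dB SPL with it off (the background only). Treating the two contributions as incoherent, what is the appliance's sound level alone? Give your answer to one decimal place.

Remove the background by subtracting linear intensities:
L_src = 10·log₁₀(10^(54.5/10) − 10^(47.8/10)) = 10·log₁₀(221600) = 53.5 dB SPL.

53.5 dB SPL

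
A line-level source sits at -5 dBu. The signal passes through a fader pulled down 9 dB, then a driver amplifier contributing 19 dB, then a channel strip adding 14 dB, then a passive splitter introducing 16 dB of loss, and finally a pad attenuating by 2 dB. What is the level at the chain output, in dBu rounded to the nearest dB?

Cascaded gains and losses add directly in dB.
-5 − 9 + 19 + 14 − 16 − 2 = +1 dBu.

+1 dBu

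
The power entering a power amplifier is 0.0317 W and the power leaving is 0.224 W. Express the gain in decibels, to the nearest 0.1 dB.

8.5 dB

Power ratio → dB uses the 10·log₁₀ form:
10·log₁₀(0.224/0.0317) = 10·log₁₀(7.066) = 8.5 dB.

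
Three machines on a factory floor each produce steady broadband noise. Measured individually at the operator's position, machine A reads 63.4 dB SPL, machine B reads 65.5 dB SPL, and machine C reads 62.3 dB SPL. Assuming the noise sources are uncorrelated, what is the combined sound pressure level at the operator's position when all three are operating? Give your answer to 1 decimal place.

68.7 dB SPL

Uncorrelated sources add in intensity (power), not in dB.
L_total = 10·log₁₀(10^(63.4/10) + 10^(65.5/10) + 10^(62.3/10)) = 10·log₁₀(7434000) = 68.7 dB SPL.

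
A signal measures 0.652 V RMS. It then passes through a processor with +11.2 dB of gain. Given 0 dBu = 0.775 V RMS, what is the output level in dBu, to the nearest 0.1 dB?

+9.7 dBu

Input level: 20·log₁₀(0.652/0.775) = -1.50 dBu.
Output: -1.50 + 11.2 = +9.7 dBu.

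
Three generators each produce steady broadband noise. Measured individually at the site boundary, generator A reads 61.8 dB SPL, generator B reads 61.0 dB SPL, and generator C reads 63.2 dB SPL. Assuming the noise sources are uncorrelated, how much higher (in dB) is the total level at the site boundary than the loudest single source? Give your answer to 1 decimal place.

Uncorrelated sources add in intensity (power), not in dB.
L_total = 10·log₁₀(10^(61.8/10) + 10^(61.0/10) + 10^(63.2/10)) = 66.87 dB SPL.
Excess over the loudest (63.2 dB): 66.87 − 63.2 = 3.7 dB.

3.7 dB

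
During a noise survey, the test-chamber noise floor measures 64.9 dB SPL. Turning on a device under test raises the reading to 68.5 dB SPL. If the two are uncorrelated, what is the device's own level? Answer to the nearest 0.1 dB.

66.0 dB SPL

Subtract intensities: L_src = 10·log₁₀(10^(L_total/10) − 10^(L_bg/10)).
L_src = 10·log₁₀(10^(68.5/10) − 10^(64.9/10)) = 10·log₁₀(3989000) = 66.0 dB SPL.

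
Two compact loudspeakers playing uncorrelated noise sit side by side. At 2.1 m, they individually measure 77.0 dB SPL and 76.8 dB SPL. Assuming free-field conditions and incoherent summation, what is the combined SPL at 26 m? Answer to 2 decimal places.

Combined at 2.1 m: 10·log₁₀(10^(77.0/10)+10^(76.8/10)) = 79.911 dB SPL.
Then apply −20·log₁₀(26/2.1) = -21.855 dB → 58.06 dB SPL.

58.06 dB SPL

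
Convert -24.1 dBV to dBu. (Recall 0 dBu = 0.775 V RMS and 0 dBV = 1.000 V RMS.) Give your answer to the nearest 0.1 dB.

The offset between the scales is 20·log₁₀(0.775/1.000) = −2.214 dB.
So dBu = -24.1 + 2.214 = -21.9 dBu.

-21.9 dBu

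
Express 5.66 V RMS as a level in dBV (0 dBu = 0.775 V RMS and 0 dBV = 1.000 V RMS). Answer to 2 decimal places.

dBV = 20·log₁₀(V / 1.000 V).
20·log₁₀(5.66/1.000) = +15.06 dBV.

+15.06 dBV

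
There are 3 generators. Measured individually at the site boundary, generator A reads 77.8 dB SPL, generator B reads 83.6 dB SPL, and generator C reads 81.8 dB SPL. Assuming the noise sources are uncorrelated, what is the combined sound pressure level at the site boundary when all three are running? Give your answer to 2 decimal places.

86.44 dB SPL

Add the sources as powers (linear), then convert back to dB:
L_total = 10·log₁₀(10^(77.8/10) + 10^(83.6/10) + 10^(81.8/10)) = 10·log₁₀(440700000) = 86.44 dB SPL.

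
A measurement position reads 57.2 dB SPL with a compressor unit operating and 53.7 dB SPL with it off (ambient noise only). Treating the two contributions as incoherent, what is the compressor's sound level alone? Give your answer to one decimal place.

Remove the background by subtracting linear intensities:
L_src = 10·log₁₀(10^(57.2/10) − 10^(53.7/10)) = 10·log₁₀(290400) = 54.6 dB SPL.

54.6 dB SPL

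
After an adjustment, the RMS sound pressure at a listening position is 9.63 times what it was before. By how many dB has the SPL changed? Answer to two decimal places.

SPL change from a pressure ratio uses the 20·log₁₀ form:
20·log₁₀(9.63) = 19.67 dB.

19.67 dB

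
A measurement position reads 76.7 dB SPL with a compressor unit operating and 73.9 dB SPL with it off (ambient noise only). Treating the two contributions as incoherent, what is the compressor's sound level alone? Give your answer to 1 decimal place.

73.5 dB SPL

Remove the background by subtracting linear intensities:
L_src = 10·log₁₀(10^(76.7/10) − 10^(73.9/10)) = 10·log₁₀(22230000) = 73.5 dB SPL.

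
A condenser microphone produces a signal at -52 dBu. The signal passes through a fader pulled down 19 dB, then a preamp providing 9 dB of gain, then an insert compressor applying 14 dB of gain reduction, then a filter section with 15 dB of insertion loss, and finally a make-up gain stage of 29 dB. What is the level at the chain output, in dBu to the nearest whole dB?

Cascaded gains and losses add directly in dB.
-52 − 19 + 9 − 14 − 15 + 29 = -62 dBu.

-62 dBu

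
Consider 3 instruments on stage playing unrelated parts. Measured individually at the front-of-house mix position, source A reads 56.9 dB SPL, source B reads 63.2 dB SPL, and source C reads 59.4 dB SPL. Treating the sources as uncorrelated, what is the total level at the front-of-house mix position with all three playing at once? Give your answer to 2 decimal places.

Uncorrelated sources add in intensity (power), not in dB.
L_total = 10·log₁₀(10^(56.9/10) + 10^(63.2/10) + 10^(59.4/10)) = 10·log₁₀(3450000) = 65.38 dB SPL.

65.38 dB SPL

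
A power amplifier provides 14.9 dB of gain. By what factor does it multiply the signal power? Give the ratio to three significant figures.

30.9

Power ratio = 10^(dB/10).
10^(14.9/10) = 10^(1.490) = 30.9.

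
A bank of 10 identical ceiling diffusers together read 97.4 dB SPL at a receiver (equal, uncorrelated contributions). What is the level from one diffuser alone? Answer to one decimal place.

87.4 dB SPL

10 equal incoherent sources add 10·log₁₀(10) = 10.00 dB over one source.
L_one = 97.4 − 10.00 = 87.4 dB SPL.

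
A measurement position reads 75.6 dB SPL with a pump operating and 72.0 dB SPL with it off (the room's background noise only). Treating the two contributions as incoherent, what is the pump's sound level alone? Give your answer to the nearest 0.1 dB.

Background correction is a power subtraction:
L_src = 10·log₁₀(10^(75.6/10) − 10^(72.0/10)) = 10·log₁₀(20460000) = 73.1 dB SPL.

73.1 dB SPL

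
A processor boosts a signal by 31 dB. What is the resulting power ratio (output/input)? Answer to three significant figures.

1260

Power ratio = 10^(dB/10).
10^(31/10) = 10^(3.100) = 1260.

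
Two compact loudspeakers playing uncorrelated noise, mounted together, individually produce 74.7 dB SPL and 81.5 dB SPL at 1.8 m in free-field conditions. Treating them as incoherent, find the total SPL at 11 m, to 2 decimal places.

66.60 dB SPL

Combined at 1.8 m: 10·log₁₀(10^(74.7/10)+10^(81.5/10)) = 82.324 dB SPL.
Then apply −20·log₁₀(11/1.8) = -15.722 dB → 66.60 dB SPL.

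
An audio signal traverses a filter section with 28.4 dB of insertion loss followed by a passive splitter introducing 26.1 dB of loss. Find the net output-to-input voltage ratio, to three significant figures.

0.00188

Net gain = (−28.4) + (−26.1) = -54.5 dB.
Voltage ratio = 10^(-54.5/20) = 0.00188.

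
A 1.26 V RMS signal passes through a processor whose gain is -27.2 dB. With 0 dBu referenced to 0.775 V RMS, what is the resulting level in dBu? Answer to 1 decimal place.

-23.0 dBu

Input level: 20·log₁₀(1.26/0.775) = 4.22 dBu.
Output: 4.22 − 27.2 = -23.0 dBu.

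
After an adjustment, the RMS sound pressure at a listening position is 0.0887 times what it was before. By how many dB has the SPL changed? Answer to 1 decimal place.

-21.0 dB

SPL change from a pressure ratio uses the 20·log₁₀ form:
20·log₁₀(0.0887) = -21.0 dB.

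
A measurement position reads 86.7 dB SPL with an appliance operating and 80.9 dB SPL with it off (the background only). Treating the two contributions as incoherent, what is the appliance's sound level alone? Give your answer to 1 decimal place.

85.4 dB SPL

Subtract intensities: L_src = 10·log₁₀(10^(L_total/10) − 10^(L_bg/10)).
L_src = 10·log₁₀(10^(86.7/10) − 10^(80.9/10)) = 10·log₁₀(344700000) = 85.4 dB SPL.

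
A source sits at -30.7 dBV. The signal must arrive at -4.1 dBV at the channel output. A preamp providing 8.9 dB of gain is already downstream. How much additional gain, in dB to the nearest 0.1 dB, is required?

17.7 dB

The required make-up gain is the shortfall in the dB sum.
G = -4.1 − (-30.7) − 8.9 = 17.7 dB.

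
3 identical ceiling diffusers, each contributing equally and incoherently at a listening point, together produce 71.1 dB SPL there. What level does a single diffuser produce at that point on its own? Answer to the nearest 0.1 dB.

3 equal incoherent sources add 10·log₁₀(3) = 4.77 dB over one source.
L_one = 71.1 − 4.77 = 66.3 dB SPL.

66.3 dB SPL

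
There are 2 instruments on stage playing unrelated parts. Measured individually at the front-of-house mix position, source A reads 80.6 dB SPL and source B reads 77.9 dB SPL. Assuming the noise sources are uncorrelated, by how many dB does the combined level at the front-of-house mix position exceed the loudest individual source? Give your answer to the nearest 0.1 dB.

Add the sources as powers (linear), then convert back to dB:
L_total = 10·log₁₀(10^(80.6/10) + 10^(77.9/10)) = 82.47 dB SPL.
Excess over the loudest (80.6 dB): 82.47 − 80.6 = 1.9 dB.

1.9 dB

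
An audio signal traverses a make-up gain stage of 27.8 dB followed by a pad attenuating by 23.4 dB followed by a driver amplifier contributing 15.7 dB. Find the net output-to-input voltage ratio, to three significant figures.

Net gain = 27.8 + (−23.4) + 15.7 = 20.1 dB.
Voltage ratio = 10^(20.1/20) = 10.1.

10.1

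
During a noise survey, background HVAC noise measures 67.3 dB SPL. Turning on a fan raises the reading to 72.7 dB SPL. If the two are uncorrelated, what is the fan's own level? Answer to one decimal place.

71.2 dB SPL

Remove the background by subtracting linear intensities:
L_src = 10·log₁₀(10^(72.7/10) − 10^(67.3/10)) = 10·log₁₀(13250000) = 71.2 dB SPL.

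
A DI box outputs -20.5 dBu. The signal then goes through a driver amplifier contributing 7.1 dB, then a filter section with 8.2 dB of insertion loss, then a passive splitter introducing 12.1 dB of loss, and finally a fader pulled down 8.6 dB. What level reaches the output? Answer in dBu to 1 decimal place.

In dB, series stages simply add:
-20.5 + 7.1 − 8.2 − 12.1 − 8.6 = -42.3 dBu.

-42.3 dBu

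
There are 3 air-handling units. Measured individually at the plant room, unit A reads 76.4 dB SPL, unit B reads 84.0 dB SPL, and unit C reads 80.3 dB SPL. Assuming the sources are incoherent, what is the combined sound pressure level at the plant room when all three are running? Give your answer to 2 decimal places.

86.04 dB SPL

Incoherent sources sum as intensities:
L_total = 10·log₁₀(10^(76.4/10) + 10^(84.0/10) + 10^(80.3/10)) = 10·log₁₀(402000000) = 86.04 dB SPL.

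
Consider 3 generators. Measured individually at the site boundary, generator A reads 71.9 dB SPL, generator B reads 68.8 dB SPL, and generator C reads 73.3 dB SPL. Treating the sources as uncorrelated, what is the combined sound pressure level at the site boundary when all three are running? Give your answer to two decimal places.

76.48 dB SPL

Uncorrelated sources add in intensity (power), not in dB.
L_total = 10·log₁₀(10^(71.9/10) + 10^(68.8/10) + 10^(73.3/10)) = 10·log₁₀(44450000) = 76.48 dB SPL.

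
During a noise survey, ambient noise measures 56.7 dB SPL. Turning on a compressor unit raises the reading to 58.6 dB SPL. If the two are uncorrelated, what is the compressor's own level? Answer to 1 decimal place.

Background correction is a power subtraction:
L_src = 10·log₁₀(10^(58.6/10) − 10^(56.7/10)) = 10·log₁₀(256700) = 54.1 dB SPL.

54.1 dB SPL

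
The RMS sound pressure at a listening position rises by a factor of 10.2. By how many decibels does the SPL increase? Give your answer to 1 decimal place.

SPL change from a pressure ratio uses the 20·log₁₀ form:
20·log₁₀(10.2) = 20.2 dB.

20.2 dB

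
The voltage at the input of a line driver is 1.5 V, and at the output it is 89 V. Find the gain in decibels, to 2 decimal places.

35.47 dB

For a voltage ratio, dB = 20·log₁₀(V₂/V₁).
20·log₁₀(89/1.5) = 20·log₁₀(59.33) = 35.47 dB.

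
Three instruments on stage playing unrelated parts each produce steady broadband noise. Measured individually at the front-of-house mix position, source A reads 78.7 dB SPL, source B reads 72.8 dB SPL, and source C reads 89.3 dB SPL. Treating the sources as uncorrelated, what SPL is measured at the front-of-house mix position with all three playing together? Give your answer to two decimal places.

89.75 dB SPL

Uncorrelated sources add in intensity (power), not in dB.
L_total = 10·log₁₀(10^(78.7/10) + 10^(72.8/10) + 10^(89.3/10)) = 10·log₁₀(944300000) = 89.75 dB SPL.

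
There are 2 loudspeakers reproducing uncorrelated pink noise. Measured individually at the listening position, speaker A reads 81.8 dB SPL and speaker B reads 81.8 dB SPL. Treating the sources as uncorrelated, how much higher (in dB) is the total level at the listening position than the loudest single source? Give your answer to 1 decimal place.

Uncorrelated sources add in intensity (power), not in dB.
L_total = 10·log₁₀(10^(81.8/10) + 10^(81.8/10)) = 84.81 dB SPL.
Excess over the loudest (81.8 dB): 84.81 − 81.8 = 3.0 dB.

3.0 dB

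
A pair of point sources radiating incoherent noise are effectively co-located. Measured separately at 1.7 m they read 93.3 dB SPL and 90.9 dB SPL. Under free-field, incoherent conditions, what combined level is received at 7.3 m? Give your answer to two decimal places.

82.62 dB SPL

Combined at 1.7 m: 10·log₁₀(10^(93.3/10)+10^(90.9/10)) = 95.274 dB SPL.
Then apply −20·log₁₀(7.3/1.7) = -12.657 dB → 82.62 dB SPL.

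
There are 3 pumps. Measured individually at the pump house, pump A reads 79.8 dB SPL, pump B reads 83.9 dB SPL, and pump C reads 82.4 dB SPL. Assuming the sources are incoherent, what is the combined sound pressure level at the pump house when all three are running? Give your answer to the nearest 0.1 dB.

87.1 dB SPL

Uncorrelated sources add in intensity (power), not in dB.
L_total = 10·log₁₀(10^(79.8/10) + 10^(83.9/10) + 10^(82.4/10)) = 10·log₁₀(514800000) = 87.1 dB SPL.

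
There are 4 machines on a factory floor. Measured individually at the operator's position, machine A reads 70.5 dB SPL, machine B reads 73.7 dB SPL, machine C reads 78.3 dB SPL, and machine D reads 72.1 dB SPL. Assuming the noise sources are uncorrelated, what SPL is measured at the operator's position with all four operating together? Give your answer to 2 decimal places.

80.74 dB SPL

Add the sources as powers (linear), then convert back to dB:
L_total = 10·log₁₀(10^(70.5/10) + 10^(73.7/10) + 10^(78.3/10) + 10^(72.1/10)) = 10·log₁₀(118500000) = 80.74 dB SPL.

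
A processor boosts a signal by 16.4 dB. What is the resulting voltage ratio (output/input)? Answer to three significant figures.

Voltage ratio = 10^(dB/20).
10^(16.4/20) = 10^(0.8200) = 6.61.

6.61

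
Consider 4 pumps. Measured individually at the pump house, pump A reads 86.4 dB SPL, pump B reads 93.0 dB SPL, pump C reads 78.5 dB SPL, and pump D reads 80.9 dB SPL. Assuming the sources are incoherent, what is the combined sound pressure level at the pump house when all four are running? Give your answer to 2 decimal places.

94.19 dB SPL

Incoherent sources sum as intensities:
L_total = 10·log₁₀(10^(86.4/10) + 10^(93.0/10) + 10^(78.5/10) + 10^(80.9/10)) = 10·log₁₀(2626000000) = 94.19 dB SPL.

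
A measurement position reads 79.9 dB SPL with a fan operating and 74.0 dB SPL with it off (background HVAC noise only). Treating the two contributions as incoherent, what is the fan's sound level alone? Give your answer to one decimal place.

78.6 dB SPL

Background correction is a power subtraction:
L_src = 10·log₁₀(10^(79.9/10) − 10^(74.0/10)) = 10·log₁₀(72600000) = 78.6 dB SPL.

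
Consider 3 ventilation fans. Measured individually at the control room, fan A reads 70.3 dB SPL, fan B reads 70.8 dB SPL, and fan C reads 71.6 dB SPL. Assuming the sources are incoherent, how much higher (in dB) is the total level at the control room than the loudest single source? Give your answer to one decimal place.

4.1 dB

Uncorrelated sources add in intensity (power), not in dB.
L_total = 10·log₁₀(10^(70.3/10) + 10^(70.8/10) + 10^(71.6/10)) = 75.70 dB SPL.
Excess over the loudest (71.6 dB): 75.70 − 71.6 = 4.1 dB.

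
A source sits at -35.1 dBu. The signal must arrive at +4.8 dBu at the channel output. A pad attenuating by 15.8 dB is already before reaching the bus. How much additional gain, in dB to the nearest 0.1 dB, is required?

55.7 dB

The required make-up gain is the shortfall in the dB sum.
G = +4.8 − (-35.1) + 15.8 = 55.7 dB.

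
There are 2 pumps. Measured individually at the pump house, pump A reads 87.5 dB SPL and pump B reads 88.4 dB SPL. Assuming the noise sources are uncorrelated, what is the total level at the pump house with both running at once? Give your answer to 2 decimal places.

Add the sources as powers (linear), then convert back to dB:
L_total = 10·log₁₀(10^(87.5/10) + 10^(88.4/10)) = 10·log₁₀(1254000000) = 90.98 dB SPL.

90.98 dB SPL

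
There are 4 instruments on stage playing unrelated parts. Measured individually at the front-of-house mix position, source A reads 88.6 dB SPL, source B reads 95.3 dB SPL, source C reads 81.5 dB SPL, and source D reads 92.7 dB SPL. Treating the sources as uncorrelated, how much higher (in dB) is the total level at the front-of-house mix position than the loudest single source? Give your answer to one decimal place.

Add the sources as powers (linear), then convert back to dB:
L_total = 10·log₁₀(10^(88.6/10) + 10^(95.3/10) + 10^(81.5/10) + 10^(92.7/10)) = 97.86 dB SPL.
Excess over the loudest (95.3 dB): 97.86 − 95.3 = 2.6 dB.

2.6 dB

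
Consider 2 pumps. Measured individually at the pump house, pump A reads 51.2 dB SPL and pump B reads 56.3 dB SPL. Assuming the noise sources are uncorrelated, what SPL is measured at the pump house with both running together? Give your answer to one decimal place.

Incoherent sources sum as intensities:
L_total = 10·log₁₀(10^(51.2/10) + 10^(56.3/10)) = 10·log₁₀(558400) = 57.5 dB SPL.

57.5 dB SPL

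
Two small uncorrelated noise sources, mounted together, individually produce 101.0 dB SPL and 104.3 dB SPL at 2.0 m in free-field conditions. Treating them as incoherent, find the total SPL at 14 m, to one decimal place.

Combined at 2.0 m: 10·log₁₀(10^(101.0/10)+10^(104.3/10)) = 105.97 dB SPL.
Then apply −20·log₁₀(14/2.0) = -16.90 dB → 89.1 dB SPL.

89.1 dB SPL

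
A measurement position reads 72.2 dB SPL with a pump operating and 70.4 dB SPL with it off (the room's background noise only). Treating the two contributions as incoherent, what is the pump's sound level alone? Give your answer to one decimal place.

Subtract intensities: L_src = 10·log₁₀(10^(L_total/10) − 10^(L_bg/10)).
L_src = 10·log₁₀(10^(72.2/10) − 10^(70.4/10)) = 10·log₁₀(5631000) = 67.5 dB SPL.

67.5 dB SPL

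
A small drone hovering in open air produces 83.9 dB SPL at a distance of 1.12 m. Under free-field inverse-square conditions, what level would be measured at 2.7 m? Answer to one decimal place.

Inverse-square spreading gives ΔL = −20·log₁₀(d₂/d₁).
ΔL = −20·log₁₀(2.7/1.12) = -7.64 dB, so L₂ = 83.9 + (-7.64) = 76.3 dB SPL.

76.3 dB SPL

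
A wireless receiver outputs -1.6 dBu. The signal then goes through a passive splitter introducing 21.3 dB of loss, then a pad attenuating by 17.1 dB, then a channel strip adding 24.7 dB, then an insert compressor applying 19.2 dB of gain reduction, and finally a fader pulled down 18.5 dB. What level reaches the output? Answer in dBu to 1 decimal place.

-53.0 dBu

Gain stages sum in dB:
-1.6 − 21.3 − 17.1 + 24.7 − 19.2 − 18.5 = -53.0 dBu.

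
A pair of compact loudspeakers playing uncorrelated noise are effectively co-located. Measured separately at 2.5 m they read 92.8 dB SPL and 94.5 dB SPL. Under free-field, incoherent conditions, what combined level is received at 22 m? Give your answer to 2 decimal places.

Combined at 2.5 m: 10·log₁₀(10^(92.8/10)+10^(94.5/10)) = 96.743 dB SPL.
Then apply −20·log₁₀(22/2.5) = -18.890 dB → 77.85 dB SPL.

77.85 dB SPL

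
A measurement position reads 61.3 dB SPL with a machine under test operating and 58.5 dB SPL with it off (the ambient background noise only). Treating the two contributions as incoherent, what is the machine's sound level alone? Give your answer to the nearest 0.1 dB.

58.1 dB SPL

Remove the background by subtracting linear intensities:
L_src = 10·log₁₀(10^(61.3/10) − 10^(58.5/10)) = 10·log₁₀(641000) = 58.1 dB SPL.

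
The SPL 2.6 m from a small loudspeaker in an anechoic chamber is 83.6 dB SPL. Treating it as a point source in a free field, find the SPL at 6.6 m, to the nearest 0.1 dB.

75.5 dB SPL

Free-field point source: level drops by 20·log₁₀ of the distance ratio.
ΔL = −20·log₁₀(6.6/2.6) = -8.09 dB, so L₂ = 83.6 + (-8.09) = 75.5 dB SPL.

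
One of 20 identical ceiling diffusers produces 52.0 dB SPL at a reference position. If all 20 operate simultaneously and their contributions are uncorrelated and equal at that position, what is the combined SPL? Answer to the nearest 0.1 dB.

20 equal incoherent sources raise the level by 10·log₁₀(20) = 13.01 dB.
L_total = 52.0 + 13.01 = 65.0 dB SPL.

65.0 dB SPL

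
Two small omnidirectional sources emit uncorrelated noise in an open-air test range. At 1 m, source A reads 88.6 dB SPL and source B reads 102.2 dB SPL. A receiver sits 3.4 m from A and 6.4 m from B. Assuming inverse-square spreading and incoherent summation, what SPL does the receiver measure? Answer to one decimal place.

At the listener: L_A = 88.6 − 20·log₁₀(3.4) = 77.97 dB; L_B = 102.2 − 20·log₁₀(6.4) = 86.08 dB.
Combined: 10·log₁₀(10^(77.97/10)+10^(86.08/10)) = 86.7 dB SPL.

86.7 dB SPL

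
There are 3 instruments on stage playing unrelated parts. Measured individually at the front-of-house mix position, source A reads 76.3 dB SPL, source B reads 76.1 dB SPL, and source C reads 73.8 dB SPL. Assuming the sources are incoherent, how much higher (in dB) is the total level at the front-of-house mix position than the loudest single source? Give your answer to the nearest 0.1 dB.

4.0 dB

Add the sources as powers (linear), then convert back to dB:
L_total = 10·log₁₀(10^(76.3/10) + 10^(76.1/10) + 10^(73.8/10)) = 80.31 dB SPL.
Excess over the loudest (76.3 dB): 80.31 − 76.3 = 4.0 dB.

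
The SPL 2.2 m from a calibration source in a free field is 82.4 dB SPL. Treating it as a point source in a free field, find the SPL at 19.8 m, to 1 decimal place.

Inverse-square spreading gives ΔL = −20·log₁₀(d₂/d₁).
ΔL = −20·log₁₀(19.8/2.2) = -19.08 dB, so L₂ = 82.4 + (-19.08) = 63.3 dB SPL.

63.3 dB SPL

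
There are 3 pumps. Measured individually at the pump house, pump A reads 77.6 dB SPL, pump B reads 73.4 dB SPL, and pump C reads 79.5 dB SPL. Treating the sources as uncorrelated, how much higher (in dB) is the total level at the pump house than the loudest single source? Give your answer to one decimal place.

Add the sources as powers (linear), then convert back to dB:
L_total = 10·log₁₀(10^(77.6/10) + 10^(73.4/10) + 10^(79.5/10)) = 82.27 dB SPL.
Excess over the loudest (79.5 dB): 82.27 − 79.5 = 2.8 dB.

2.8 dB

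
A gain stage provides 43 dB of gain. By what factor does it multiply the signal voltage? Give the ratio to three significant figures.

141

Voltage ratio = 10^(dB/20).
10^(43/20) = 10^(2.150) = 141.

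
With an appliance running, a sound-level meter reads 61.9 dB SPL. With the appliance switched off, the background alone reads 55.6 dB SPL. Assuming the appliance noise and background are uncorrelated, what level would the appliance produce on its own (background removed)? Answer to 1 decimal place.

Background correction is a power subtraction:
L_src = 10·log₁₀(10^(61.9/10) − 10^(55.6/10)) = 10·log₁₀(1186000) = 60.7 dB SPL.

60.7 dB SPL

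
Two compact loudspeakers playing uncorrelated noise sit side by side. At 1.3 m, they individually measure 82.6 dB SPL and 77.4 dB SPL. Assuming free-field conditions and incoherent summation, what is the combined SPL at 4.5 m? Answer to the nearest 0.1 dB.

Combined at 1.3 m: 10·log₁₀(10^(82.6/10)+10^(77.4/10)) = 83.75 dB SPL.
Then apply −20·log₁₀(4.5/1.3) = -10.79 dB → 73.0 dB SPL.

73.0 dB SPL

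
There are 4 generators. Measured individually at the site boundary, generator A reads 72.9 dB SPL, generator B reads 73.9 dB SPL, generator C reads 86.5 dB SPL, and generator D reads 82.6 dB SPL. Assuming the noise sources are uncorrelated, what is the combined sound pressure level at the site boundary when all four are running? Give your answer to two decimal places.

Incoherent sources sum as intensities:
L_total = 10·log₁₀(10^(72.9/10) + 10^(73.9/10) + 10^(86.5/10) + 10^(82.6/10)) = 10·log₁₀(672700000) = 88.28 dB SPL.

88.28 dB SPL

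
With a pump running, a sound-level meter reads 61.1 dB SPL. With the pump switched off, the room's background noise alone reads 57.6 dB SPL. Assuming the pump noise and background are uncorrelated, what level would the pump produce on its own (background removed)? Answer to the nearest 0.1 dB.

Background correction is a power subtraction:
L_src = 10·log₁₀(10^(61.1/10) − 10^(57.6/10)) = 10·log₁₀(712800) = 58.5 dB SPL.

58.5 dB SPL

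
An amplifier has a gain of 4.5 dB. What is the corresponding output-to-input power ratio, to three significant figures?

Power ratio = 10^(dB/10).
10^(4.5/10) = 10^(0.4500) = 2.82.

2.82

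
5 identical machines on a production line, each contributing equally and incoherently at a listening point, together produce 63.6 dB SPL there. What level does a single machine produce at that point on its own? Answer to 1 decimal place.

56.6 dB SPL

5 equal incoherent sources add 10·log₁₀(5) = 6.99 dB over one source.
L_one = 63.6 − 6.99 = 56.6 dB SPL.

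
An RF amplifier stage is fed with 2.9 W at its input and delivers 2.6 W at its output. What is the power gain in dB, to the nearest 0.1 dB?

Power ratio → dB uses the 10·log₁₀ form:
10·log₁₀(2.6/2.9) = 10·log₁₀(0.8966) = -0.5 dB.

-0.5 dB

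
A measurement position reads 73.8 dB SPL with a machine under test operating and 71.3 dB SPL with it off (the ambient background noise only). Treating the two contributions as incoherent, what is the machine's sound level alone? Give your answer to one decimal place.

70.2 dB SPL

Background correction is a power subtraction:
L_src = 10·log₁₀(10^(73.8/10) − 10^(71.3/10)) = 10·log₁₀(10500000) = 70.2 dB SPL.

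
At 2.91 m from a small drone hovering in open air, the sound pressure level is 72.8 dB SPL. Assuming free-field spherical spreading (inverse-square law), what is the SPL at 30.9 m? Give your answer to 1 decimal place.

Inverse-square spreading gives ΔL = −20·log₁₀(d₂/d₁).
ΔL = −20·log₁₀(30.9/2.91) = -20.52 dB, so L₂ = 72.8 + (-20.52) = 52.3 dB SPL.

52.3 dB SPL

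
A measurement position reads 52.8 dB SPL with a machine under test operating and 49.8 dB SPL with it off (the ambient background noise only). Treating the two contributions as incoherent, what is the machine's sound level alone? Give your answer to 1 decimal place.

Subtract intensities: L_src = 10·log₁₀(10^(L_total/10) − 10^(L_bg/10)).
L_src = 10·log₁₀(10^(52.8/10) − 10^(49.8/10)) = 10·log₁₀(95050) = 49.8 dB SPL.

49.8 dB SPL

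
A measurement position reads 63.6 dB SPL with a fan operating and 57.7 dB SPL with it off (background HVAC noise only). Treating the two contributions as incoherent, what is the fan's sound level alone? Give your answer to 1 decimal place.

Remove the background by subtracting linear intensities:
L_src = 10·log₁₀(10^(63.6/10) − 10^(57.7/10)) = 10·log₁₀(1702000) = 62.3 dB SPL.

62.3 dB SPL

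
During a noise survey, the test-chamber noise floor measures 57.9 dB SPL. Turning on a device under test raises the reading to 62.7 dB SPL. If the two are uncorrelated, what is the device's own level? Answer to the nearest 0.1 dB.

Background correction is a power subtraction:
L_src = 10·log₁₀(10^(62.7/10) − 10^(57.9/10)) = 10·log₁₀(1245000) = 61.0 dB SPL.

61.0 dB SPL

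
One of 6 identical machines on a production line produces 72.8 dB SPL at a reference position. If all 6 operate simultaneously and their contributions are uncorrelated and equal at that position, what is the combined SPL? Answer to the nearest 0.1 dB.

6 equal incoherent sources raise the level by 10·log₁₀(6) = 7.78 dB.
L_total = 72.8 + 7.78 = 80.6 dB SPL.

80.6 dB SPL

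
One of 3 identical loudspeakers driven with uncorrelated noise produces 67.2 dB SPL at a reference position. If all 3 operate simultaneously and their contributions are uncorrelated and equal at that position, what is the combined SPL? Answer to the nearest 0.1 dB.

72.0 dB SPL

3 equal incoherent sources raise the level by 10·log₁₀(3) = 4.77 dB.
L_total = 67.2 + 4.77 = 72.0 dB SPL.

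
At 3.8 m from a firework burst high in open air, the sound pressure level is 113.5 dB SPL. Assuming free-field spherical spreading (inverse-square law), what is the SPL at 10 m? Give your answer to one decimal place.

105.1 dB SPL

Inverse-square spreading gives ΔL = −20·log₁₀(d₂/d₁).
ΔL = −20·log₁₀(10/3.8) = -8.40 dB, so L₂ = 113.5 + (-8.40) = 105.1 dB SPL.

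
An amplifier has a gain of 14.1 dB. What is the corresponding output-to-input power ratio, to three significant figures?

25.7

Power ratio = 10^(dB/10).
10^(14.1/10) = 10^(1.410) = 25.7.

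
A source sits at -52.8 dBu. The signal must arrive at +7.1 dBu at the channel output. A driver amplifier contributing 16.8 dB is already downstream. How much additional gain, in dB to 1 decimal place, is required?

43.1 dB

The required make-up gain is the shortfall in the dB sum.
G = +7.1 − (-52.8) − 16.8 = 43.1 dB.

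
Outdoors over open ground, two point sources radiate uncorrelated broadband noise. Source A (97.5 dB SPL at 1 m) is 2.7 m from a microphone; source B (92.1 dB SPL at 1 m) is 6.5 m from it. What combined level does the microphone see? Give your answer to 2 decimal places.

At the listener: L_A = 97.5 − 20·log₁₀(2.7) = 88.873 dB; L_B = 92.1 − 20·log₁₀(6.5) = 75.842 dB.
Combined: 10·log₁₀(10^(88.873/10)+10^(75.842/10)) = 89.08 dB SPL.

89.08 dB SPL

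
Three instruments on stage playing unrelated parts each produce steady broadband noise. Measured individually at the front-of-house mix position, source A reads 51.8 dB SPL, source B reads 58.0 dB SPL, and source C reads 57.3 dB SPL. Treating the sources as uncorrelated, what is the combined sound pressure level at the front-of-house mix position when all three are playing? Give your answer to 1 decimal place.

Incoherent sources sum as intensities:
L_total = 10·log₁₀(10^(51.8/10) + 10^(58.0/10) + 10^(57.3/10)) = 10·log₁₀(1319000) = 61.2 dB SPL.

61.2 dB SPL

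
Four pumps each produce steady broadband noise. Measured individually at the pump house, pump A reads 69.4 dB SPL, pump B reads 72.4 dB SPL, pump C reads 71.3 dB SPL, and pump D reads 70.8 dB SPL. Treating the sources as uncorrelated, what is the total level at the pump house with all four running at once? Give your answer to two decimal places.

77.13 dB SPL

Incoherent sources sum as intensities:
L_total = 10·log₁₀(10^(69.4/10) + 10^(72.4/10) + 10^(71.3/10) + 10^(70.8/10)) = 10·log₁₀(51600000) = 77.13 dB SPL.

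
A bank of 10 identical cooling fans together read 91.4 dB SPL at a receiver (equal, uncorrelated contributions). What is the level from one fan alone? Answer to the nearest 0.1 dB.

10 equal incoherent sources add 10·log₁₀(10) = 10.00 dB over one source.
L_one = 91.4 − 10.00 = 81.4 dB SPL.

81.4 dB SPL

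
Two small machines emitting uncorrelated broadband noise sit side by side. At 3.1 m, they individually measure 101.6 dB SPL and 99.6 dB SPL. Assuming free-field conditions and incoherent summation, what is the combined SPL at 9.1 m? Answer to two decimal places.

94.37 dB SPL

Combined at 3.1 m: 10·log₁₀(10^(101.6/10)+10^(99.6/10)) = 103.724 dB SPL.
Then apply −20·log₁₀(9.1/3.1) = -9.354 dB → 94.37 dB SPL.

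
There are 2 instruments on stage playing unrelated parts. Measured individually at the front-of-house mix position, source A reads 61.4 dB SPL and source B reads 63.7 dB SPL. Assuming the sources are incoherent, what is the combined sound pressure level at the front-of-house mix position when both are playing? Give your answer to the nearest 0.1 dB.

Add the sources as powers (linear), then convert back to dB:
L_total = 10·log₁₀(10^(61.4/10) + 10^(63.7/10)) = 10·log₁₀(3725000) = 65.7 dB SPL.

65.7 dB SPL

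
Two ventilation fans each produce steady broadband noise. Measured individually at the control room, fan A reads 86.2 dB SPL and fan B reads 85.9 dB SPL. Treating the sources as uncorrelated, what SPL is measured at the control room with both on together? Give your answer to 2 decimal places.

89.06 dB SPL

Uncorrelated sources add in intensity (power), not in dB.
L_total = 10·log₁₀(10^(86.2/10) + 10^(85.9/10)) = 10·log₁₀(805900000) = 89.06 dB SPL.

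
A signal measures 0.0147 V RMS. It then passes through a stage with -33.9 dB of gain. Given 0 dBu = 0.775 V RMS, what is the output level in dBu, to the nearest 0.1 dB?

-68.3 dBu

Input level: 20·log₁₀(0.0147/0.775) = -34.44 dBu.
Output: -34.44 − 33.9 = -68.3 dBu.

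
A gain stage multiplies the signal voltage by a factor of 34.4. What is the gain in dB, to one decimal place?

For a voltage ratio, dB = 20·log₁₀(V₂/V₁).
20·log₁₀(34.4) = 30.7 dB.

30.7 dB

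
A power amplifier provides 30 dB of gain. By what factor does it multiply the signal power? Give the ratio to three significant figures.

1000

Power ratio = 10^(dB/10).
10^(30/10) = 10^(3.000) = 1000.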